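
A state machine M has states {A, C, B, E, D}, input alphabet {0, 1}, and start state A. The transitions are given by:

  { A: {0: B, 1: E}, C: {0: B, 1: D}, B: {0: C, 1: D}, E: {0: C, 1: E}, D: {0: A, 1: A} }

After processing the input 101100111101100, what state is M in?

Trace: A -1-> E -0-> C -1-> D -1-> A -0-> B -0-> C -1-> D -1-> A -1-> E -1-> E -0-> C -1-> D -1-> A -0-> B -0-> C

C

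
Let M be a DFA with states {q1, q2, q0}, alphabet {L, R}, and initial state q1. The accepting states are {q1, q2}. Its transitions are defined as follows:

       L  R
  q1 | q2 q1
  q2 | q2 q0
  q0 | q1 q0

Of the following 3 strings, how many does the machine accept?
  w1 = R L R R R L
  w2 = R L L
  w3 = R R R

3

w1: q1 → q1 → q2 → q0 → q0 → q0 → q1  → end q1, accepted
w2: q1 → q1 → q2 → q2  → end q2, accepted
w3: q1 → q1 → q1 → q1  → end q1, accepted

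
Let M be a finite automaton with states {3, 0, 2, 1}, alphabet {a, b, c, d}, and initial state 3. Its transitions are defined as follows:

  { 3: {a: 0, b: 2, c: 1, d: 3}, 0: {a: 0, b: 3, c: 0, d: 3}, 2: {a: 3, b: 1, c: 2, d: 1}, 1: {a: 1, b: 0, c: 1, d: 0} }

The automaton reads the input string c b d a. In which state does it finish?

0

Trace: 3 -c-> 1 -b-> 0 -d-> 3 -a-> 0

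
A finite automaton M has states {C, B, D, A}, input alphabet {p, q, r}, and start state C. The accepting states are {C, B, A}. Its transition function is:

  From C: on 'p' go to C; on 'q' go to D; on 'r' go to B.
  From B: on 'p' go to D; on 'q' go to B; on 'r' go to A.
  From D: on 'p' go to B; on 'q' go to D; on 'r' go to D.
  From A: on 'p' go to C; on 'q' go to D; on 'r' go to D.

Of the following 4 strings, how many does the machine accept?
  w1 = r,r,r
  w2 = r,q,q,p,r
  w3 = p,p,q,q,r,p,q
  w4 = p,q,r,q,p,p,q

1

w1:
  start at C
  read 'r': C → B
  read 'r': B → A
  read 'r': A → D
  end D, rejected
w2:
  start at C
  read 'r': C → B
  read 'q': B → B
  read 'q': B → B
  read 'p': B → D
  read 'r': D → D
  end D, rejected
w3:
  start at C
  read 'p': C → C
  read 'p': C → C
  read 'q': C → D
  read 'q': D → D
  read 'r': D → D
  read 'p': D → B
  read 'q': B → B
  end B, accepted
w4:
  start at C
  read 'p': C → C
  read 'q': C → D
  read 'r': D → D
  read 'q': D → D
  read 'p': D → B
  read 'p': B → D
  read 'q': D → D
  end D, rejected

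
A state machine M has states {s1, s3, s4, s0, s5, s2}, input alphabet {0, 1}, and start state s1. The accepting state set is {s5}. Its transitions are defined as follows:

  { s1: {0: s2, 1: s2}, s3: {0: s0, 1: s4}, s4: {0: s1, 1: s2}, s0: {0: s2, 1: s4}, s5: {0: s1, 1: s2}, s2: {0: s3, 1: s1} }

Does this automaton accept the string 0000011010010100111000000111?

No

start at s1
read '0': s1 → s2
read '0': s2 → s3
read '0': s3 → s0
read '0': s0 → s2
read '0': s2 → s3
read '1': s3 → s4
read '1': s4 → s2
read '0': s2 → s3
read '1': s3 → s4
read '0': s4 → s1
read '0': s1 → s2
read '1': s2 → s1
read '0': s1 → s2
read '1': s2 → s1
read '0': s1 → s2
read '0': s2 → s3
read '1': s3 → s4
read '1': s4 → s2
read '1': s2 → s1
read '0': s1 → s2
read '0': s2 → s3
read '0': s3 → s0
read '0': s0 → s2
read '0': s2 → s3
read '0': s3 → s0
read '1': s0 → s4
read '1': s4 → s2
read '1': s2 → s1
End state s1 is not accepting.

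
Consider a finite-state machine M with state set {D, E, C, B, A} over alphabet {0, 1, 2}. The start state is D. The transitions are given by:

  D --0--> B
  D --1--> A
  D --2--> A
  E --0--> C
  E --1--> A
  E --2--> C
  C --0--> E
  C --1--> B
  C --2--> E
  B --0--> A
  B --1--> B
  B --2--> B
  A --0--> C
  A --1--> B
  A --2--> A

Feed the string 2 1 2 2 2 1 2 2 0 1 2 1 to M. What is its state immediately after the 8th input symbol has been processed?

D → A → B → B → B → B → B → B → B
After 8 symbols: B.

B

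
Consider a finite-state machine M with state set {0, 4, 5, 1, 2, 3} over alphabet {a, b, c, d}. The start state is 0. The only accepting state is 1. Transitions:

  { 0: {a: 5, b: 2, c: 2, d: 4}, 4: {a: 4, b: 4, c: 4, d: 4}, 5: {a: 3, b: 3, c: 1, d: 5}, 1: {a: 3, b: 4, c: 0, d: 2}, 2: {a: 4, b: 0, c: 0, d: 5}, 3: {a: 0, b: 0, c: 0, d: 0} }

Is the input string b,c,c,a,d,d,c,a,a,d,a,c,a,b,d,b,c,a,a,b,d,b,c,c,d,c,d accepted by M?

No

Trace: 0 -b-> 2 -c-> 0 -c-> 2 -a-> 4 -d-> 4 -d-> 4 -c-> 4 -a-> 4 -a-> 4 -d-> 4 -a-> 4 -c-> 4 -a-> 4 -b-> 4 -d-> 4 -b-> 4 -c-> 4 -a-> 4 -a-> 4 -b-> 4 -d-> 4 -b-> 4 -c-> 4 -c-> 4 -d-> 4 -c-> 4 -d-> 4
End state 4 is not accepting.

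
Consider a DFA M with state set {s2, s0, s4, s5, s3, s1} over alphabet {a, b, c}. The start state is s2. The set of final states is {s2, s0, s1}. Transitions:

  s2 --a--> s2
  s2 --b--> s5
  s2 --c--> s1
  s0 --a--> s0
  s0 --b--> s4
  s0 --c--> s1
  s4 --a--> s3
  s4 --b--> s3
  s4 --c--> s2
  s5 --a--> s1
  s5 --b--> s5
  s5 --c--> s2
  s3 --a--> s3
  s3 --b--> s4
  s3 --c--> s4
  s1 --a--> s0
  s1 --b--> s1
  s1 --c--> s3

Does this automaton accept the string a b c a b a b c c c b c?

Yes

Trace: s2 -a-> s2 -b-> s5 -c-> s2 -a-> s2 -b-> s5 -a-> s1 -b-> s1 -c-> s3 -c-> s4 -c-> s2 -b-> s5 -c-> s2
End state s2 is accepting.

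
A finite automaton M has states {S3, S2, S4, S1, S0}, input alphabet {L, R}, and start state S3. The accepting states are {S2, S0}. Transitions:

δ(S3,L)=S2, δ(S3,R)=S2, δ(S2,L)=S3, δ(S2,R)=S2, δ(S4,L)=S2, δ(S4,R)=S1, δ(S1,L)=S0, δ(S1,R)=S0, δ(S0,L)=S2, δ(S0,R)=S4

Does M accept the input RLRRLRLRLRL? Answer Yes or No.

No

S3 → S2 → S3 → S2 → S2 → S3 → S2 → S3 → S2 → S3 → S2 → S3
End state S3 is not accepting.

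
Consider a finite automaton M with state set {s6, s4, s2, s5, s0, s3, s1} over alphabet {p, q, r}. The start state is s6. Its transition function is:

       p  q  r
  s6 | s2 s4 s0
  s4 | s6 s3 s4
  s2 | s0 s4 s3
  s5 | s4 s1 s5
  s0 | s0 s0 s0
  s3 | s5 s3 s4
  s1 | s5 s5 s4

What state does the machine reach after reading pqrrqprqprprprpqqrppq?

s0

start at s6
read 'p': s6 → s2
read 'q': s2 → s4
read 'r': s4 → s4
read 'r': s4 → s4
read 'q': s4 → s3
read 'p': s3 → s5
read 'r': s5 → s5
read 'q': s5 → s1
read 'p': s1 → s5
read 'r': s5 → s5
read 'p': s5 → s4
read 'r': s4 → s4
read 'p': s4 → s6
read 'r': s6 → s0
read 'p': s0 → s0
read 'q': s0 → s0
read 'q': s0 → s0
read 'r': s0 → s0
read 'p': s0 → s0
read 'p': s0 → s0
read 'q': s0 → s0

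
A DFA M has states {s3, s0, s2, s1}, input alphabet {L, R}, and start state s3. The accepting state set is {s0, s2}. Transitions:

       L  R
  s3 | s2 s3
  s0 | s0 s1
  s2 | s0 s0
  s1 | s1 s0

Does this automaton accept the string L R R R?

Trace: s3 -L-> s2 -R-> s0 -R-> s1 -R-> s0
End state s0 is accepting.

Yes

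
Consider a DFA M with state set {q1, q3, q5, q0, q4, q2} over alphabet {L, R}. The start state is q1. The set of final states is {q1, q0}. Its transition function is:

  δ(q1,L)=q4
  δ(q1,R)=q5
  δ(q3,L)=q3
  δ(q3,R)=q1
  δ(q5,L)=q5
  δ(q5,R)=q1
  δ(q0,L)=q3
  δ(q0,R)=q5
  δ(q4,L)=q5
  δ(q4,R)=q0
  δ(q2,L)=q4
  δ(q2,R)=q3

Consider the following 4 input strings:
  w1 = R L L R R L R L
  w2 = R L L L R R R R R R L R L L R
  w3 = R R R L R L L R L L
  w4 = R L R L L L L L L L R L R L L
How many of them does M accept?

w1: Trace: q1 -R-> q5 -L-> q5 -L-> q5 -R-> q1 -R-> q5 -L-> q5 -R-> q1 -L-> q4  → end q4, rejected
w2: Trace: q1 -R-> q5 -L-> q5 -L-> q5 -L-> q5 -R-> q1 -R-> q5 -R-> q1 -R-> q5 -R-> q1 -R-> q5 -L-> q5 -R-> q1 -L-> q4 -L-> q5 -R-> q1  → end q1, accepted
w3: Trace: q1 -R-> q5 -R-> q1 -R-> q5 -L-> q5 -R-> q1 -L-> q4 -L-> q5 -R-> q1 -L-> q4 -L-> q5  → end q5, rejected
w4: Trace: q1 -R-> q5 -L-> q5 -R-> q1 -L-> q4 -L-> q5 -L-> q5 -L-> q5 -L-> q5 -L-> q5 -L-> q5 -R-> q1 -L-> q4 -R-> q0 -L-> q3 -L-> q3  → end q3, rejected

1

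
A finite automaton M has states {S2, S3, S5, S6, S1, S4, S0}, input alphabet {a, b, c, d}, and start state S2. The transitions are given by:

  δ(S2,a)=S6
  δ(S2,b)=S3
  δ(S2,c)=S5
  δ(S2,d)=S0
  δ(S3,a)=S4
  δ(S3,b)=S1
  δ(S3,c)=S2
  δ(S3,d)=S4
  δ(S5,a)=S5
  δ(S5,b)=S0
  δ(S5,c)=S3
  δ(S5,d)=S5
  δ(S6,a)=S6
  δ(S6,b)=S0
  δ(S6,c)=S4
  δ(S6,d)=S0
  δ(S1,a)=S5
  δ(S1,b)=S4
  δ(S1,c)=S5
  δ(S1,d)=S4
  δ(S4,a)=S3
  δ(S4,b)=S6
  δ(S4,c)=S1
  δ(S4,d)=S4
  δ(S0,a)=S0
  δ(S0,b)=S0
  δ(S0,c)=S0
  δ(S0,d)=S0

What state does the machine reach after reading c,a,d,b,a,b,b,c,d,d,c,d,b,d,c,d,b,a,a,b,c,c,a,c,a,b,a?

start at S2
read 'c': S2 → S5
read 'a': S5 → S5
read 'd': S5 → S5
read 'b': S5 → S0
read 'a': S0 → S0
read 'b': S0 → S0
read 'b': S0 → S0
read 'c': S0 → S0
read 'd': S0 → S0
read 'd': S0 → S0
read 'c': S0 → S0
read 'd': S0 → S0
read 'b': S0 → S0
read 'd': S0 → S0
read 'c': S0 → S0
read 'd': S0 → S0
read 'b': S0 → S0
read 'a': S0 → S0
read 'a': S0 → S0
read 'b': S0 → S0
read 'c': S0 → S0
read 'c': S0 → S0
read 'a': S0 → S0
read 'c': S0 → S0
read 'a': S0 → S0
read 'b': S0 → S0
read 'a': S0 → S0

S0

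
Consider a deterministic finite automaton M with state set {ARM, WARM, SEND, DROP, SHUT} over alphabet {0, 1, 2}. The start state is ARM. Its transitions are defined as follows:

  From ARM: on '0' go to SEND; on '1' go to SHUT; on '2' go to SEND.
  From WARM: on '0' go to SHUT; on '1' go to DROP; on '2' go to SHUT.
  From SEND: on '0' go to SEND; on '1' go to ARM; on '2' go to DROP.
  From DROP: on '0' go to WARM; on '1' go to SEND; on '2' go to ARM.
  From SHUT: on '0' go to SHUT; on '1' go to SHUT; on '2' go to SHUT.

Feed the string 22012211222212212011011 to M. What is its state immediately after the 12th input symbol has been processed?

SHUT

Trace: ARM -2-> SEND -2-> DROP -0-> WARM -1-> DROP -2-> ARM -2-> SEND -1-> ARM -1-> SHUT -2-> SHUT -2-> SHUT -2-> SHUT -2-> SHUT
After 12 symbols: SHUT.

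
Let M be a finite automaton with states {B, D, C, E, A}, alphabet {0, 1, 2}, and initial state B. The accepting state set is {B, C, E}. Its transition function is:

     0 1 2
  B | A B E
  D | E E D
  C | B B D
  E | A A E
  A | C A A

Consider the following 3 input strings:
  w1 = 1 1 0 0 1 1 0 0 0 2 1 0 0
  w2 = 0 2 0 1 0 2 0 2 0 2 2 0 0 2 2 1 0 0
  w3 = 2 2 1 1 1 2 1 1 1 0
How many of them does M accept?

w1: B → B → B → A → C → B → B → A → C → B → E → A → C → B  → end B, accepted
w2: B → A → A → C → B → A → A → C → D → E → E → E → A → C → D → D → E → A → C  → end C, accepted
w3: B → E → E → A → A → A → A → A → A → A → C  → end C, accepted

3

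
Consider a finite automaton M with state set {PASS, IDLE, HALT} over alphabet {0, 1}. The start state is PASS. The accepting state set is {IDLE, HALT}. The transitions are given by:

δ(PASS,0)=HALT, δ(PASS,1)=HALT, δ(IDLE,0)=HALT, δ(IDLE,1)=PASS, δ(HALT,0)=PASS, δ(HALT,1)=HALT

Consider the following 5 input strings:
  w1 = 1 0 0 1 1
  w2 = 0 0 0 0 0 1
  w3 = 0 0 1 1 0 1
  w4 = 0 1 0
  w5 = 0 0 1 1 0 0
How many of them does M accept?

4

w1: PASS → HALT → PASS → HALT → HALT → HALT  → end HALT, accepted
w2: PASS → HALT → PASS → HALT → PASS → HALT → HALT  → end HALT, accepted
w3: PASS → HALT → PASS → HALT → HALT → PASS → HALT  → end HALT, accepted
w4: PASS → HALT → HALT → PASS  → end PASS, rejected
w5: PASS → HALT → PASS → HALT → HALT → PASS → HALT  → end HALT, accepted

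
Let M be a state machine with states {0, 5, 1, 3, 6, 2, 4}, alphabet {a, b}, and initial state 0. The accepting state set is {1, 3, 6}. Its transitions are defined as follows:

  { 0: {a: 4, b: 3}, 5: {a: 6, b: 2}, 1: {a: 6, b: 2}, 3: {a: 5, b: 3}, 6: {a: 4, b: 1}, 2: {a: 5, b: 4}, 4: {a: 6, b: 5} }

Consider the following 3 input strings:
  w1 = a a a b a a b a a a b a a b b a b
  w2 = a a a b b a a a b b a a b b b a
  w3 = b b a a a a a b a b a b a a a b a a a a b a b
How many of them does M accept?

w1: 0 → 4 → 6 → 4 → 5 → 6 → 4 → 5 → 6 → 4 → 6 → 1 → 6 → 4 → 5 → 2 → 5 → 2  → end 2, rejected
w2: 0 → 4 → 6 → 4 → 5 → 2 → 5 → 6 → 4 → 5 → 2 → 5 → 6 → 1 → 2 → 4 → 6  → end 6, accepted
w3: 0 → 3 → 3 → 5 → 6 → 4 → 6 → 4 → 5 → 6 → 1 → 6 → 1 → 6 → 4 → 6 → 1 → 6 → 4 → 6 → 4 → 5 → 6 → 1  → end 1, accepted

2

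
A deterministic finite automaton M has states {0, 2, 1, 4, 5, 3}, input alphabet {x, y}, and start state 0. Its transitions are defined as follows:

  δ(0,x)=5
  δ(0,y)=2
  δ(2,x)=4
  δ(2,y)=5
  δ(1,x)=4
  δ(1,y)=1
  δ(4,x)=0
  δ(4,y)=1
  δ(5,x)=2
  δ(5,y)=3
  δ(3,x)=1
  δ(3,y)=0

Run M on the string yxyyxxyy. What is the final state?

start at 0
read 'y': 0 → 2
read 'x': 2 → 4
read 'y': 4 → 1
read 'y': 1 → 1
read 'x': 1 → 4
read 'x': 4 → 0
read 'y': 0 → 2
read 'y': 2 → 5

5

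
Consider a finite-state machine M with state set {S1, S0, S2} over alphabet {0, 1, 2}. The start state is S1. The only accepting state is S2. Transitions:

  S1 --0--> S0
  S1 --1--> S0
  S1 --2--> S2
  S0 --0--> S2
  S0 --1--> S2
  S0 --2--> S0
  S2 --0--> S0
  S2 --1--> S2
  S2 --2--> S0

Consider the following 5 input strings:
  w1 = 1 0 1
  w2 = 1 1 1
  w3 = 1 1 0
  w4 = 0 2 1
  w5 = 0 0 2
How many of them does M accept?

w1: S1 → S0 → S2 → S2  → end S2, accepted
w2: S1 → S0 → S2 → S2  → end S2, accepted
w3: S1 → S0 → S2 → S0  → end S0, rejected
w4: S1 → S0 → S0 → S2  → end S2, accepted
w5: S1 → S0 → S2 → S0  → end S0, rejected

3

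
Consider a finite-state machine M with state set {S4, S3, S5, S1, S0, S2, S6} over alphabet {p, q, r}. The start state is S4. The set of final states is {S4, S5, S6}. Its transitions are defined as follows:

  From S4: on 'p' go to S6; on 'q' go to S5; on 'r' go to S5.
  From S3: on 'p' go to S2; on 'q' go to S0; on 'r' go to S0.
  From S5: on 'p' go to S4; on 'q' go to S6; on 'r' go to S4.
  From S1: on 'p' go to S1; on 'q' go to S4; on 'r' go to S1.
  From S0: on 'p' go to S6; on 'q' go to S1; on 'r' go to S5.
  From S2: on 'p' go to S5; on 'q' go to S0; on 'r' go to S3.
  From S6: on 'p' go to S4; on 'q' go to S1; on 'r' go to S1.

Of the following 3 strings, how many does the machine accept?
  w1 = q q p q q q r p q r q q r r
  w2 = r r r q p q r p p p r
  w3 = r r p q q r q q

0

w1: Trace: S4 -q-> S5 -q-> S6 -p-> S4 -q-> S5 -q-> S6 -q-> S1 -r-> S1 -p-> S1 -q-> S4 -r-> S5 -q-> S6 -q-> S1 -r-> S1 -r-> S1  → end S1, rejected
w2: Trace: S4 -r-> S5 -r-> S4 -r-> S5 -q-> S6 -p-> S4 -q-> S5 -r-> S4 -p-> S6 -p-> S4 -p-> S6 -r-> S1  → end S1, rejected
w3: Trace: S4 -r-> S5 -r-> S4 -p-> S6 -q-> S1 -q-> S4 -r-> S5 -q-> S6 -q-> S1  → end S1, rejected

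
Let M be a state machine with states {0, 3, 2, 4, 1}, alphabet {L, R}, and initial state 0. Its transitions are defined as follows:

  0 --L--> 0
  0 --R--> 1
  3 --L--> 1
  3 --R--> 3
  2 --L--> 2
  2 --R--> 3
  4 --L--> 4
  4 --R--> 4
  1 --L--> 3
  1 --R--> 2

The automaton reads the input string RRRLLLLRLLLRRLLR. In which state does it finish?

3

start at 0
read 'R': 0 → 1
read 'R': 1 → 2
read 'R': 2 → 3
read 'L': 3 → 1
read 'L': 1 → 3
read 'L': 3 → 1
read 'L': 1 → 3
read 'R': 3 → 3
read 'L': 3 → 1
read 'L': 1 → 3
read 'L': 3 → 1
read 'R': 1 → 2
read 'R': 2 → 3
read 'L': 3 → 1
read 'L': 1 → 3
read 'R': 3 → 3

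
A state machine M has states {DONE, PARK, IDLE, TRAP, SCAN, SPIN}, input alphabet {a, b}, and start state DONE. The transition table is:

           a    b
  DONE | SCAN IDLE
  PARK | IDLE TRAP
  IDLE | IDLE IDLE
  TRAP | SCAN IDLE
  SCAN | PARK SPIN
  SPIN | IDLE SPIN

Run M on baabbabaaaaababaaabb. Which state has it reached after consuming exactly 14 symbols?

DONE → IDLE → IDLE → IDLE → IDLE → IDLE → IDLE → IDLE → IDLE → IDLE → IDLE → IDLE → IDLE → IDLE → IDLE
After 14 symbols: IDLE.

IDLE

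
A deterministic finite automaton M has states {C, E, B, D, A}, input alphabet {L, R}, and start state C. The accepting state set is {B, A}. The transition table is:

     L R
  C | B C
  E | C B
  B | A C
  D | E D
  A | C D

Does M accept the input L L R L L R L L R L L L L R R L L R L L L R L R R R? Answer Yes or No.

No

C → B → A → D → E → C → C → B → A → D → E → C → B → A → D → D → E → C → C → B → A → C → C → B → C → C → C
End state C is not accepting.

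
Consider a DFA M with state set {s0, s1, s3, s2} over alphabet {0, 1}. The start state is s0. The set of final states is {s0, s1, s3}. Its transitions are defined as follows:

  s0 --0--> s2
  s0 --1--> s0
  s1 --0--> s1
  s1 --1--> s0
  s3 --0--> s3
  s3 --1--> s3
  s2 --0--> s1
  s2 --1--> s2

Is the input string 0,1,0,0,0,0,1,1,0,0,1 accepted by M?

Yes

start at s0
read '0': s0 → s2
read '1': s2 → s2
read '0': s2 → s1
read '0': s1 → s1
read '0': s1 → s1
read '0': s1 → s1
read '1': s1 → s0
read '1': s0 → s0
read '0': s0 → s2
read '0': s2 → s1
read '1': s1 → s0
End state s0 is accepting.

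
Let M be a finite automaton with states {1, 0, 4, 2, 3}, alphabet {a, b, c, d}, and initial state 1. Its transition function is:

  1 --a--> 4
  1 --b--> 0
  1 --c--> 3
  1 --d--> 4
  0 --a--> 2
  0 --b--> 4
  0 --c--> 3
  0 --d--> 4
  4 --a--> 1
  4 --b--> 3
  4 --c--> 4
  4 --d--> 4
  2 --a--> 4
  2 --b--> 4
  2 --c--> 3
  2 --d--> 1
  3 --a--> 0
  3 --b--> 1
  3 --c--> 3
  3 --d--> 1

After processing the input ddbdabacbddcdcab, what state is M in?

0

1 → 4 → 4 → 3 → 1 → 4 → 3 → 0 → 3 → 1 → 4 → 4 → 4 → 4 → 4 → 1 → 0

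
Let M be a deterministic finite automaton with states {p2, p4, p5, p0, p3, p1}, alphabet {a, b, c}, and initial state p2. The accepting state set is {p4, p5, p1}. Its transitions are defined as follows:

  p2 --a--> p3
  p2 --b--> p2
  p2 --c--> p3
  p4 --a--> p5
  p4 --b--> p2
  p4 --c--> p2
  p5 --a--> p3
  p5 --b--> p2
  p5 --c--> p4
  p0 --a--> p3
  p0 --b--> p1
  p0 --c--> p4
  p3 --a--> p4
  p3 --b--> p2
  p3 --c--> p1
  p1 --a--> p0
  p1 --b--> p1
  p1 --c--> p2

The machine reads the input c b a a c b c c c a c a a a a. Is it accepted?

start at p2
read 'c': p2 → p3
read 'b': p3 → p2
read 'a': p2 → p3
read 'a': p3 → p4
read 'c': p4 → p2
read 'b': p2 → p2
read 'c': p2 → p3
read 'c': p3 → p1
read 'c': p1 → p2
read 'a': p2 → p3
read 'c': p3 → p1
read 'a': p1 → p0
read 'a': p0 → p3
read 'a': p3 → p4
read 'a': p4 → p5
End state p5 is accepting.

Yes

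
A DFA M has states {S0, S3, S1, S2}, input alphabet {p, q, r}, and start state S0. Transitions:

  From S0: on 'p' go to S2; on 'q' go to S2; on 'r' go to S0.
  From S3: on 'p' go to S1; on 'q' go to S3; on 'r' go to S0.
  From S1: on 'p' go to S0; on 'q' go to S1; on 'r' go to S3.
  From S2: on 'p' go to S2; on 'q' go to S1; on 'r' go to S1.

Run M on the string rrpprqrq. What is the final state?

S3

Trace: S0 -r-> S0 -r-> S0 -p-> S2 -p-> S2 -r-> S1 -q-> S1 -r-> S3 -q-> S3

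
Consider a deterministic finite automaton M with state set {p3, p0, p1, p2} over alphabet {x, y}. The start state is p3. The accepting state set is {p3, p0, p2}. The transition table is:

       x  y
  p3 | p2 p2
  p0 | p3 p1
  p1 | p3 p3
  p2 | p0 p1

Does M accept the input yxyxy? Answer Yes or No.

p3 → p2 → p0 → p1 → p3 → p2
End state p2 is accepting.

Yes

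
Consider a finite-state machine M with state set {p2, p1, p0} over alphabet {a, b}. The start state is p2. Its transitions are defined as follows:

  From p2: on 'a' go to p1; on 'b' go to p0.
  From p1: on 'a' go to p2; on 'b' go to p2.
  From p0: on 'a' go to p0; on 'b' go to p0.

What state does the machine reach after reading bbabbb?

p2 → p0 → p0 → p0 → p0 → p0 → p0

p0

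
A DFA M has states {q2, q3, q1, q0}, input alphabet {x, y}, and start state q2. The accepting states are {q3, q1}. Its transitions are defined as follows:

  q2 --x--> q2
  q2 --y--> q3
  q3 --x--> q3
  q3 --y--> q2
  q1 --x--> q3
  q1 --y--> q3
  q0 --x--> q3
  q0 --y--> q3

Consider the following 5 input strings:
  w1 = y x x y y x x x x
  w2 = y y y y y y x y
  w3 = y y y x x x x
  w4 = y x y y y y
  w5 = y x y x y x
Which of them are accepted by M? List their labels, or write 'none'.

w1, w2, w3, w4, w5

w1: q2 → q3 → q3 → q3 → q2 → q3 → q3 → q3 → q3 → q3  → end q3, accepted
w2: q2 → q3 → q2 → q3 → q2 → q3 → q2 → q2 → q3  → end q3, accepted
w3: q2 → q3 → q2 → q3 → q3 → q3 → q3 → q3  → end q3, accepted
w4: q2 → q3 → q3 → q2 → q3 → q2 → q3  → end q3, accepted
w5: q2 → q3 → q3 → q2 → q2 → q3 → q3  → end q3, accepted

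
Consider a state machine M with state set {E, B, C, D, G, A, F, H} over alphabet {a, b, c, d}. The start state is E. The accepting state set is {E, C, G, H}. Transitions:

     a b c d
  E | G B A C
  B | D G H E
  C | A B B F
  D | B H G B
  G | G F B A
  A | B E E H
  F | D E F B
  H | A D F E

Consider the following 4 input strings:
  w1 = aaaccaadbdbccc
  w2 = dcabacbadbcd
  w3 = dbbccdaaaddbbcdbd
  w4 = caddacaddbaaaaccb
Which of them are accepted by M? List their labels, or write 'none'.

w1: E → G → G → G → B → H → A → B → E → B → E → B → H → F → F  → end F, rejected
w2: E → C → B → D → H → A → E → B → D → B → G → B → E  → end E, accepted
w3: E → C → B → G → B → H → E → G → G → G → A → H → D → H → F → B → G → A  → end A, rejected
w4: E → A → B → E → C → A → E → G → A → H → D → B → D → B → D → G → B → G  → end G, accepted

w2, w4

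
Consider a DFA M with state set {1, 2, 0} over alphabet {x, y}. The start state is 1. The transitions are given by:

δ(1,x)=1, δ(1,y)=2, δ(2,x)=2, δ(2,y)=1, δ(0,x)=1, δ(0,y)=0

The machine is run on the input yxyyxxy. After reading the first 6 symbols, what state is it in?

2

Trace: 1 -y-> 2 -x-> 2 -y-> 1 -y-> 2 -x-> 2 -x-> 2
After 6 symbols: 2.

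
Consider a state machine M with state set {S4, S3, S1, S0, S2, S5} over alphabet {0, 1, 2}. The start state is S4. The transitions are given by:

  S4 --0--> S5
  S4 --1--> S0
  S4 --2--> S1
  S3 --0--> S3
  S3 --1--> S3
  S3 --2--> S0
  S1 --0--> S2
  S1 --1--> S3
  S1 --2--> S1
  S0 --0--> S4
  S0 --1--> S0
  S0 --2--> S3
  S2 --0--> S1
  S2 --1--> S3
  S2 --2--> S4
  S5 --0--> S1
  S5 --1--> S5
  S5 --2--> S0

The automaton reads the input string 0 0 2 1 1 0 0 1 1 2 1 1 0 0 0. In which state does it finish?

S1

start at S4
read '0': S4 → S5
read '0': S5 → S1
read '2': S1 → S1
read '1': S1 → S3
read '1': S3 → S3
read '0': S3 → S3
read '0': S3 → S3
read '1': S3 → S3
read '1': S3 → S3
read '2': S3 → S0
read '1': S0 → S0
read '1': S0 → S0
read '0': S0 → S4
read '0': S4 → S5
read '0': S5 → S1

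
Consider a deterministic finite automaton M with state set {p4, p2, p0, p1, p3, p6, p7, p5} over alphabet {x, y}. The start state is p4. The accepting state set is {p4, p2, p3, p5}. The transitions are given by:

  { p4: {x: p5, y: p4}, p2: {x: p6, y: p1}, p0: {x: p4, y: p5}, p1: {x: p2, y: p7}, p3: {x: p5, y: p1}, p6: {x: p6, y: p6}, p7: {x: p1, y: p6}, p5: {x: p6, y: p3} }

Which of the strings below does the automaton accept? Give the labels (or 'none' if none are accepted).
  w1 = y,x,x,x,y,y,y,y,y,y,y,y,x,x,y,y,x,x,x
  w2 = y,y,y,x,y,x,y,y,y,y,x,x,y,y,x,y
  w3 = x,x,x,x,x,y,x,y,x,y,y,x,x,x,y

none

w1: p4 → p4 → p5 → p6 → p6 → p6 → p6 → p6 → p6 → p6 → p6 → p6 → p6 → p6 → p6 → p6 → p6 → p6 → p6 → p6  → end p6, rejected
w2: p4 → p4 → p4 → p4 → p5 → p3 → p5 → p3 → p1 → p7 → p6 → p6 → p6 → p6 → p6 → p6 → p6  → end p6, rejected
w3: p4 → p5 → p6 → p6 → p6 → p6 → p6 → p6 → p6 → p6 → p6 → p6 → p6 → p6 → p6 → p6  → end p6, rejected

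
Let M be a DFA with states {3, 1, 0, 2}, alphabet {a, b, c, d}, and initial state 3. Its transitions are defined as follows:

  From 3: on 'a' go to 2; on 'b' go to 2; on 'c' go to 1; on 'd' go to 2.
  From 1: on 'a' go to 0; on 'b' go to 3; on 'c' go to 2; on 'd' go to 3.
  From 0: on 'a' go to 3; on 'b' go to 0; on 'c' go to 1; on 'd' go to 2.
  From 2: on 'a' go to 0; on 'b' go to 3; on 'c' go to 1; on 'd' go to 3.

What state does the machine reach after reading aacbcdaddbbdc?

1

Trace: 3 -a-> 2 -a-> 0 -c-> 1 -b-> 3 -c-> 1 -d-> 3 -a-> 2 -d-> 3 -d-> 2 -b-> 3 -b-> 2 -d-> 3 -c-> 1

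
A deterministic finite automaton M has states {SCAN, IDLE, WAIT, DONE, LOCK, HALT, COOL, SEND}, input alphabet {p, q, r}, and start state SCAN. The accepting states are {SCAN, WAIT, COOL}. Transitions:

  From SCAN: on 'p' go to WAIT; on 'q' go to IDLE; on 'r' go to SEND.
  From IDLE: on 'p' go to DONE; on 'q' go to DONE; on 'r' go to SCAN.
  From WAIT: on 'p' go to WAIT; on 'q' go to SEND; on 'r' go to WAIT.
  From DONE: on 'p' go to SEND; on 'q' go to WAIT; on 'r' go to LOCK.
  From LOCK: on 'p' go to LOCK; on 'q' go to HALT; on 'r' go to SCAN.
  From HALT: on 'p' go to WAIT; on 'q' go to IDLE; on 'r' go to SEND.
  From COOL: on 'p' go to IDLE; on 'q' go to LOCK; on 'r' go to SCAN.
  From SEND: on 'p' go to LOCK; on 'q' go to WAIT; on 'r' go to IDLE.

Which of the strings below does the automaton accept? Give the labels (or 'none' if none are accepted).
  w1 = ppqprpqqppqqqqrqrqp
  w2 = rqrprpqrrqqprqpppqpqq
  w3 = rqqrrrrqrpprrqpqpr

w1: Trace: SCAN -p-> WAIT -p-> WAIT -q-> SEND -p-> LOCK -r-> SCAN -p-> WAIT -q-> SEND -q-> WAIT -p-> WAIT -p-> WAIT -q-> SEND -q-> WAIT -q-> SEND -q-> WAIT -r-> WAIT -q-> SEND -r-> IDLE -q-> DONE -p-> SEND  → end SEND, rejected
w2: Trace: SCAN -r-> SEND -q-> WAIT -r-> WAIT -p-> WAIT -r-> WAIT -p-> WAIT -q-> SEND -r-> IDLE -r-> SCAN -q-> IDLE -q-> DONE -p-> SEND -r-> IDLE -q-> DONE -p-> SEND -p-> LOCK -p-> LOCK -q-> HALT -p-> WAIT -q-> SEND -q-> WAIT  → end WAIT, accepted
w3: Trace: SCAN -r-> SEND -q-> WAIT -q-> SEND -r-> IDLE -r-> SCAN -r-> SEND -r-> IDLE -q-> DONE -r-> LOCK -p-> LOCK -p-> LOCK -r-> SCAN -r-> SEND -q-> WAIT -p-> WAIT -q-> SEND -p-> LOCK -r-> SCAN  → end SCAN, accepted

w2, w3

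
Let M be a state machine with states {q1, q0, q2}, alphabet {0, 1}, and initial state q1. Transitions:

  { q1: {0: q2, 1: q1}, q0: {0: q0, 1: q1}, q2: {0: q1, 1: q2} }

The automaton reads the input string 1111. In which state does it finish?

Trace: q1 -1-> q1 -1-> q1 -1-> q1 -1-> q1

q1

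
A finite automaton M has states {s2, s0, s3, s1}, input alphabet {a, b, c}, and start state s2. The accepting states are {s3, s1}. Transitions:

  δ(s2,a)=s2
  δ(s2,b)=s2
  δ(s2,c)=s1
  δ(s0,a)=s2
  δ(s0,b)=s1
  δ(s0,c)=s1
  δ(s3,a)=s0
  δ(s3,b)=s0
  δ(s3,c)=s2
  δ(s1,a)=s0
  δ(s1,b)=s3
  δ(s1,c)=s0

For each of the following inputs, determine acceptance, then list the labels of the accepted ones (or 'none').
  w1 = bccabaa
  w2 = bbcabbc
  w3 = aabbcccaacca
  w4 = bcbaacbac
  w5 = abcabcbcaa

w1: s2 → s2 → s1 → s0 → s2 → s2 → s2 → s2  → end s2, rejected
w2: s2 → s2 → s2 → s1 → s0 → s1 → s3 → s2  → end s2, rejected
w3: s2 → s2 → s2 → s2 → s2 → s1 → s0 → s1 → s0 → s2 → s1 → s0 → s2  → end s2, rejected
w4: s2 → s2 → s1 → s3 → s0 → s2 → s1 → s3 → s0 → s1  → end s1, accepted
w5: s2 → s2 → s2 → s1 → s0 → s1 → s0 → s1 → s0 → s2 → s2  → end s2, rejected

w4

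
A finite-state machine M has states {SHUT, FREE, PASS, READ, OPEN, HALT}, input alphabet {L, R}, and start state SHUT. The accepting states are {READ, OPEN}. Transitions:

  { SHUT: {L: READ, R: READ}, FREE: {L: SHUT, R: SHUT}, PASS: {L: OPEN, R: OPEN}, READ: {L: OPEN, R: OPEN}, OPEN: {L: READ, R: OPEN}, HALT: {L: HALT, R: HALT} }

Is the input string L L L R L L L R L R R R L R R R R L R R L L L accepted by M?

start at SHUT
read 'L': SHUT → READ
read 'L': READ → OPEN
read 'L': OPEN → READ
read 'R': READ → OPEN
read 'L': OPEN → READ
read 'L': READ → OPEN
read 'L': OPEN → READ
read 'R': READ → OPEN
read 'L': OPEN → READ
read 'R': READ → OPEN
read 'R': OPEN → OPEN
read 'R': OPEN → OPEN
read 'L': OPEN → READ
read 'R': READ → OPEN
read 'R': OPEN → OPEN
read 'R': OPEN → OPEN
read 'R': OPEN → OPEN
read 'L': OPEN → READ
read 'R': READ → OPEN
read 'R': OPEN → OPEN
read 'L': OPEN → READ
read 'L': READ → OPEN
read 'L': OPEN → READ
End state READ is accepting.

Yes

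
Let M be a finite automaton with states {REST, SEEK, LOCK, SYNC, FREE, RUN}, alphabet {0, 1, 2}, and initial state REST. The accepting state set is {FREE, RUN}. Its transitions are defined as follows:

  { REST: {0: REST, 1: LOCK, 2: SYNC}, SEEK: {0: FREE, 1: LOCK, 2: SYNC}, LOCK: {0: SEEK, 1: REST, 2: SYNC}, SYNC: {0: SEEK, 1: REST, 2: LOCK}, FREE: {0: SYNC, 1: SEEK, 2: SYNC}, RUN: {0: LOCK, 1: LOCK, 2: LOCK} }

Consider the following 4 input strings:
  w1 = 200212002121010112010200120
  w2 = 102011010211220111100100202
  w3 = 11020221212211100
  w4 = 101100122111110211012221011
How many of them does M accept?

w1:
  start at REST
  read '2': REST → SYNC
  read '0': SYNC → SEEK
  read '0': SEEK → FREE
  read '2': FREE → SYNC
  read '1': SYNC → REST
  read '2': REST → SYNC
  read '0': SYNC → SEEK
  read '0': SEEK → FREE
  read '2': FREE → SYNC
  read '1': SYNC → REST
  read '2': REST → SYNC
  read '1': SYNC → REST
  read '0': REST → REST
  read '1': REST → LOCK
  read '0': LOCK → SEEK
  read '1': SEEK → LOCK
  read '1': LOCK → REST
  read '2': REST → SYNC
  read '0': SYNC → SEEK
  read '1': SEEK → LOCK
  read '0': LOCK → SEEK
  read '2': SEEK → SYNC
  read '0': SYNC → SEEK
  read '0': SEEK → FREE
  read '1': FREE → SEEK
  read '2': SEEK → SYNC
  read '0': SYNC → SEEK
  end SEEK, rejected
w2:
  start at REST
  read '1': REST → LOCK
  read '0': LOCK → SEEK
  read '2': SEEK → SYNC
  read '0': SYNC → SEEK
  read '1': SEEK → LOCK
  read '1': LOCK → REST
  read '0': REST → REST
  read '1': REST → LOCK
  read '0': LOCK → SEEK
  read '2': SEEK → SYNC
  read '1': SYNC → REST
  read '1': REST → LOCK
  read '2': LOCK → SYNC
  read '2': SYNC → LOCK
  read '0': LOCK → SEEK
  read '1': SEEK → LOCK
  read '1': LOCK → REST
  read '1': REST → LOCK
  read '1': LOCK → REST
  read '0': REST → REST
  read '0': REST → REST
  read '1': REST → LOCK
  read '0': LOCK → SEEK
  read '0': SEEK → FREE
  read '2': FREE → SYNC
  read '0': SYNC → SEEK
  read '2': SEEK → SYNC
  end SYNC, rejected
w3:
  start at REST
  read '1': REST → LOCK
  read '1': LOCK → REST
  read '0': REST → REST
  read '2': REST → SYNC
  read '0': SYNC → SEEK
  read '2': SEEK → SYNC
  read '2': SYNC → LOCK
  read '1': LOCK → REST
  read '2': REST → SYNC
  read '1': SYNC → REST
  read '2': REST → SYNC
  read '2': SYNC → LOCK
  read '1': LOCK → REST
  read '1': REST → LOCK
  read '1': LOCK → REST
  read '0': REST → REST
  read '0': REST → REST
  end REST, rejected
w4:
  start at REST
  read '1': REST → LOCK
  read '0': LOCK → SEEK
  read '1': SEEK → LOCK
  read '1': LOCK → REST
  read '0': REST → REST
  read '0': REST → REST
  read '1': REST → LOCK
  read '2': LOCK → SYNC
  read '2': SYNC → LOCK
  read '1': LOCK → REST
  read '1': REST → LOCK
  read '1': LOCK → REST
  read '1': REST → LOCK
  read '1': LOCK → REST
  read '0': REST → REST
  read '2': REST → SYNC
  read '1': SYNC → REST
  read '1': REST → LOCK
  read '0': LOCK → SEEK
  read '1': SEEK → LOCK
  read '2': LOCK → SYNC
  read '2': SYNC → LOCK
  read '2': LOCK → SYNC
  read '1': SYNC → REST
  read '0': REST → REST
  read '1': REST → LOCK
  read '1': LOCK → REST
  end REST, rejected

0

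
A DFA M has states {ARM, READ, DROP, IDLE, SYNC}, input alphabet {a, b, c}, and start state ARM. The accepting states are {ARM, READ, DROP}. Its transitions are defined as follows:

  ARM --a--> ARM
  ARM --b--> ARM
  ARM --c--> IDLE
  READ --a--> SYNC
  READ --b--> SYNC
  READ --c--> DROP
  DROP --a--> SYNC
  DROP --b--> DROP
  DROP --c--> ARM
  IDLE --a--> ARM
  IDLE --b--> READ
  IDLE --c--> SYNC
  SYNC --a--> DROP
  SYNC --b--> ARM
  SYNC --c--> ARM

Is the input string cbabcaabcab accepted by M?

ARM → IDLE → READ → SYNC → ARM → IDLE → ARM → ARM → ARM → IDLE → ARM → ARM
End state ARM is accepting.

Yes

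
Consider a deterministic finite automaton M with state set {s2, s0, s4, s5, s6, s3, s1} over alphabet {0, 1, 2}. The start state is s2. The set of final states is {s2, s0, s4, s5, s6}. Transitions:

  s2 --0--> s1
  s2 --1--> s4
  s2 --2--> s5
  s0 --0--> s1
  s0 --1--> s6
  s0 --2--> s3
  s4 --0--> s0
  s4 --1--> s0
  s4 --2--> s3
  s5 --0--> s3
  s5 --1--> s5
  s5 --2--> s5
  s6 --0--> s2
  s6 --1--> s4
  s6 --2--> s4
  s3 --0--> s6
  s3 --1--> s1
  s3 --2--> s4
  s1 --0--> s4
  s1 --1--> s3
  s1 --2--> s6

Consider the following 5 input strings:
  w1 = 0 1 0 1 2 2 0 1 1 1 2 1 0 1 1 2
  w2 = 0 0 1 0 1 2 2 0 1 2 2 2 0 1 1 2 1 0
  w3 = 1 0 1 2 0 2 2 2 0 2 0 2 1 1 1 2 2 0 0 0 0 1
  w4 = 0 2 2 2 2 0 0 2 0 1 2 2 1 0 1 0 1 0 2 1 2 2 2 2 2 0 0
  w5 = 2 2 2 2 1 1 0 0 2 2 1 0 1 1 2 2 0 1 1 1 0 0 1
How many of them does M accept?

w1: s2 → s1 → s3 → s6 → s4 → s3 → s4 → s0 → s6 → s4 → s0 → s3 → s1 → s4 → s0 → s6 → s4  → end s4, accepted
w2: s2 → s1 → s4 → s0 → s1 → s3 → s4 → s3 → s6 → s4 → s3 → s4 → s3 → s6 → s4 → s0 → s3 → s1 → s4  → end s4, accepted
w3: s2 → s4 → s0 → s6 → s4 → s0 → s3 → s4 → s3 → s6 → s4 → s0 → s3 → s1 → s3 → s1 → s6 → s4 → s0 → s1 → s4 → s0 → s6  → end s6, accepted
w4: s2 → s1 → s6 → s4 → s3 → s4 → s0 → s1 → s6 → s2 → s4 → s3 → s4 → s0 → s1 → s3 → s6 → s4 → s0 → s3 → s1 → s6 → s4 → s3 → s4 → s3 → s6 → s2  → end s2, accepted
w5: s2 → s5 → s5 → s5 → s5 → s5 → s5 → s3 → s6 → s4 → s3 → s1 → s4 → s0 → s6 → s4 → s3 → s6 → s4 → s0 → s6 → s2 → s1 → s3  → end s3, rejected

4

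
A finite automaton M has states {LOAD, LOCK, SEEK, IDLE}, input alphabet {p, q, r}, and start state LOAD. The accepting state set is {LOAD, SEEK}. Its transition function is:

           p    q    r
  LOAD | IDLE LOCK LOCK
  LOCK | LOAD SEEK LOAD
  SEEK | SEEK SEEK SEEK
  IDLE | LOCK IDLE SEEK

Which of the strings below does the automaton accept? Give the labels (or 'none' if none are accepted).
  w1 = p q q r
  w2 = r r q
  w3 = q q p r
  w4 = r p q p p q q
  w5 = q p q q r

w1, w3, w5

w1: LOAD → IDLE → IDLE → IDLE → SEEK  → end SEEK, accepted
w2: LOAD → LOCK → LOAD → LOCK  → end LOCK, rejected
w3: LOAD → LOCK → SEEK → SEEK → SEEK  → end SEEK, accepted
w4: LOAD → LOCK → LOAD → LOCK → LOAD → IDLE → IDLE → IDLE  → end IDLE, rejected
w5: LOAD → LOCK → LOAD → LOCK → SEEK → SEEK  → end SEEK, accepted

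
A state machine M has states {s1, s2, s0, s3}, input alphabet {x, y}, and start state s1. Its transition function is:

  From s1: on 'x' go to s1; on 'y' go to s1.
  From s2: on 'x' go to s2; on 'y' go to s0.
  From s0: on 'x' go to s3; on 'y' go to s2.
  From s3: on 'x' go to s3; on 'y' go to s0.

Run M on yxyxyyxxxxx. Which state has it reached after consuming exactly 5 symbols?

s1

start at s1
read 'y': s1 → s1
read 'x': s1 → s1
read 'y': s1 → s1
read 'x': s1 → s1
read 'y': s1 → s1
After 5 symbols: s1.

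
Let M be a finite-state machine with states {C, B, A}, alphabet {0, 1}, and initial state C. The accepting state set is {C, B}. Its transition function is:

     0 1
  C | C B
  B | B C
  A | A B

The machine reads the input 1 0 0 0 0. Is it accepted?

start at C
read '1': C → B
read '0': B → B
read '0': B → B
read '0': B → B
read '0': B → B
End state B is accepting.

Yes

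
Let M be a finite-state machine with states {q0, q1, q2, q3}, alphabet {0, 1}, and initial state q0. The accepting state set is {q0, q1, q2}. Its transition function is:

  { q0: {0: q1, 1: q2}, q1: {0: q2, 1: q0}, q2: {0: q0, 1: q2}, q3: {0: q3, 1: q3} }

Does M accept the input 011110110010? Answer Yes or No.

Yes

Trace: q0 -0-> q1 -1-> q0 -1-> q2 -1-> q2 -1-> q2 -0-> q0 -1-> q2 -1-> q2 -0-> q0 -0-> q1 -1-> q0 -0-> q1
End state q1 is accepting.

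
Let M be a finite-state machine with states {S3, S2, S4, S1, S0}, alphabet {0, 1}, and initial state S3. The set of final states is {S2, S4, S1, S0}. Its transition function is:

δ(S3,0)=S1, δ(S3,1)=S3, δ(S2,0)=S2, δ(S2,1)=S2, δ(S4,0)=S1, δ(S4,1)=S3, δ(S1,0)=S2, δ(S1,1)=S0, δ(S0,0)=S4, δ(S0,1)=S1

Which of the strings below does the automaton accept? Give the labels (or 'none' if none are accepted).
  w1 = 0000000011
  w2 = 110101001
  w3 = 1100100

w1, w2, w3

w1: S3 → S1 → S2 → S2 → S2 → S2 → S2 → S2 → S2 → S2 → S2  → end S2, accepted
w2: S3 → S3 → S3 → S1 → S0 → S4 → S3 → S1 → S2 → S2  → end S2, accepted
w3: S3 → S3 → S3 → S1 → S2 → S2 → S2 → S2  → end S2, accepted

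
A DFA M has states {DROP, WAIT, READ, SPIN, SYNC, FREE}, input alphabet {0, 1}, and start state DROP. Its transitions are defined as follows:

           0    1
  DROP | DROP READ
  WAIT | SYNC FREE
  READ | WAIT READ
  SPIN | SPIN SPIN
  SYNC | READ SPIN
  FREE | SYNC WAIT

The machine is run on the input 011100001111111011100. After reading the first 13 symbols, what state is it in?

start at DROP
read '0': DROP → DROP
read '1': DROP → READ
read '1': READ → READ
read '1': READ → READ
read '0': READ → WAIT
read '0': WAIT → SYNC
read '0': SYNC → READ
read '0': READ → WAIT
read '1': WAIT → FREE
read '1': FREE → WAIT
read '1': WAIT → FREE
read '1': FREE → WAIT
read '1': WAIT → FREE
After 13 symbols: FREE.

FREE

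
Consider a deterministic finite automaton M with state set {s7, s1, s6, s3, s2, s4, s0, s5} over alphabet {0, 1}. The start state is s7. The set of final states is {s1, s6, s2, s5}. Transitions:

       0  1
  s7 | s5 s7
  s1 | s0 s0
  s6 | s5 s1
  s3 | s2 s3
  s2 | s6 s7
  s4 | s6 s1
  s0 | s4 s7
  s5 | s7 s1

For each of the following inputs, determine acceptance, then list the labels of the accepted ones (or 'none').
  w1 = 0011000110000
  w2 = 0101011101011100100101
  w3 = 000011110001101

w2, w3

w1: s7 → s5 → s7 → s7 → s7 → s5 → s7 → s5 → s1 → s0 → s4 → s6 → s5 → s7  → end s7, rejected
w2: s7 → s5 → s1 → s0 → s7 → s5 → s1 → s0 → s7 → s5 → s1 → s0 → s7 → s7 → s7 → s5 → s7 → s7 → s5 → s7 → s7 → s5 → s1  → end s1, accepted
w3: s7 → s5 → s7 → s5 → s7 → s7 → s7 → s7 → s7 → s5 → s7 → s5 → s1 → s0 → s4 → s1  → end s1, accepted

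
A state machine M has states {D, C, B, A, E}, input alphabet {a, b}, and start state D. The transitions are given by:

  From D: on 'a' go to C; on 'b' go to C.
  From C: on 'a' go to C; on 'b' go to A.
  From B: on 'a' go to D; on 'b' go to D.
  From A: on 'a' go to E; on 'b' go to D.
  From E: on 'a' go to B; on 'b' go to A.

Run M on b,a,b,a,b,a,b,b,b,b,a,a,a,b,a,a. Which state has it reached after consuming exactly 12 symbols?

B

Trace: D -b-> C -a-> C -b-> A -a-> E -b-> A -a-> E -b-> A -b-> D -b-> C -b-> A -a-> E -a-> B
After 12 symbols: B.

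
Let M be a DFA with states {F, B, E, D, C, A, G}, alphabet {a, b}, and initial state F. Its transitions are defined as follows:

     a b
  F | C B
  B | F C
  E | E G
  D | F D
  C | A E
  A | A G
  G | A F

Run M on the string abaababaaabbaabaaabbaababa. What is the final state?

A

F → C → E → E → E → G → A → G → A → A → A → G → F → C → A → G → A → A → A → G → F → C → A → G → A → G → A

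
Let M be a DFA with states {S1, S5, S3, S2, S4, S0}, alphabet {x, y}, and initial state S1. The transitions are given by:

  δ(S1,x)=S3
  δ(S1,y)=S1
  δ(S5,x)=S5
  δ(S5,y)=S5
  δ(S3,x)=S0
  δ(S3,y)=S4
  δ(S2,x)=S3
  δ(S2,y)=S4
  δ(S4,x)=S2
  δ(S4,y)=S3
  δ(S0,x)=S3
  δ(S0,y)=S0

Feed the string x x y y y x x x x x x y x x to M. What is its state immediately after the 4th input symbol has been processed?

S0

S1 → S3 → S0 → S0 → S0
After 4 symbols: S0.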